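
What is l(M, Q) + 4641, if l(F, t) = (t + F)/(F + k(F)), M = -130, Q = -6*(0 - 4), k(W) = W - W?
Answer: 301718/65 ≈ 4641.8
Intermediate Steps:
k(W) = 0
Q = 24 (Q = -6*(-4) = 24)
l(F, t) = (F + t)/F (l(F, t) = (t + F)/(F + 0) = (F + t)/F)
l(M, Q) + 4641 = (-130 + 24)/(-130) + 4641 = -1/130*(-106) + 4641 = 53/65 + 4641 = 301718/65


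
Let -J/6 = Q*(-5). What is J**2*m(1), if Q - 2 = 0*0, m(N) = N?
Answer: 3600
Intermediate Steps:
Q = 2 (Q = 2 + 0*0 = 2 + 0 = 2)
J = 60 (J = -12*(-5) = -6*(-10) = 60)
J**2*m(1) = 60**2*1 = 3600*1 = 3600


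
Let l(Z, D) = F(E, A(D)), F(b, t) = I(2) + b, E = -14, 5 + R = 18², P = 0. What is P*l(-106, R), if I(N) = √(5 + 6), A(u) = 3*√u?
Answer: 0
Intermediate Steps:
R = 319 (R = -5 + 18² = -5 + 324 = 319)
I(N) = √11
F(b, t) = b + √11 (F(b, t) = √11 + b = b + √11)
l(Z, D) = -14 + √11
P*l(-106, R) = 0*(-14 + √11) = 0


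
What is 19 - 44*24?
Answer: -1037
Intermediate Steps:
19 - 44*24 = 19 - 1056 = -1037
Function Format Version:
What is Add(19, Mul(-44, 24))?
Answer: -1037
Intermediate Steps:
Add(19, Mul(-44, 24)) = Add(19, -1056) = -1037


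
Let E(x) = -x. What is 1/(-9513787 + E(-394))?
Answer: -1/9513393 ≈ -1.0511e-7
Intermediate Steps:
1/(-9513787 + E(-394)) = 1/(-9513787 - 1*(-394)) = 1/(-9513787 + 394) = 1/(-9513393) = -1/9513393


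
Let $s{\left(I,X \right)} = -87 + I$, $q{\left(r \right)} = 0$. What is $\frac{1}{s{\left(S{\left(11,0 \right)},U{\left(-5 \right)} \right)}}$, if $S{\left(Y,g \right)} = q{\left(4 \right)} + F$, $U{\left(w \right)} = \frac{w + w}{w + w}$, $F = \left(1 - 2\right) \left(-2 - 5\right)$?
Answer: $- \frac{1}{80} \approx -0.0125$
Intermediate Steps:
$F = 7$ ($F = \left(-1\right) \left(-7\right) = 7$)
$U{\left(w \right)} = 1$ ($U{\left(w \right)} = \frac{2 w}{2 w} = 2 w \frac{1}{2 w} = 1$)
$S{\left(Y,g \right)} = 7$ ($S{\left(Y,g \right)} = 0 + 7 = 7$)
$\frac{1}{s{\left(S{\left(11,0 \right)},U{\left(-5 \right)} \right)}} = \frac{1}{-87 + 7} = \frac{1}{-80} = - \frac{1}{80}$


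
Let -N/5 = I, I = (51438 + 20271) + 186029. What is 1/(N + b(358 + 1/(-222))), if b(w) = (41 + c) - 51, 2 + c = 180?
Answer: -1/1288522 ≈ -7.7608e-7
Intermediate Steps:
c = 178 (c = -2 + 180 = 178)
I = 257738 (I = 71709 + 186029 = 257738)
b(w) = 168 (b(w) = (41 + 178) - 51 = 219 - 51 = 168)
N = -1288690 (N = -5*257738 = -1288690)
1/(N + b(358 + 1/(-222))) = 1/(-1288690 + 168) = 1/(-1288522) = -1/1288522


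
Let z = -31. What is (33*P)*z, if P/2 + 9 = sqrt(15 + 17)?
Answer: 18414 - 8184*sqrt(2) ≈ 6840.1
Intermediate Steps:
P = -18 + 8*sqrt(2) (P = -18 + 2*sqrt(15 + 17) = -18 + 2*sqrt(32) = -18 + 2*(4*sqrt(2)) = -18 + 8*sqrt(2) ≈ -6.6863)
(33*P)*z = (33*(-18 + 8*sqrt(2)))*(-31) = (-594 + 264*sqrt(2))*(-31) = 18414 - 8184*sqrt(2)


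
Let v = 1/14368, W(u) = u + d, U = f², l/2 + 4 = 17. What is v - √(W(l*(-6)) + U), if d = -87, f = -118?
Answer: 1/14368 - √13681 ≈ -116.97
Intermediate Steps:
l = 26 (l = -8 + 2*17 = -8 + 34 = 26)
U = 13924 (U = (-118)² = 13924)
W(u) = -87 + u (W(u) = u - 87 = -87 + u)
v = 1/14368 ≈ 6.9599e-5
v - √(W(l*(-6)) + U) = 1/14368 - √((-87 + 26*(-6)) + 13924) = 1/14368 - √((-87 - 156) + 13924) = 1/14368 - √(-243 + 13924) = 1/14368 - √13681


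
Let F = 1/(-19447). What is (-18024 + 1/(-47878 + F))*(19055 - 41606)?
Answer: 378447463914598905/931083467 ≈ 4.0646e+8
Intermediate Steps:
F = -1/19447 ≈ -5.1422e-5
(-18024 + 1/(-47878 + F))*(19055 - 41606) = (-18024 + 1/(-47878 - 1/19447))*(19055 - 41606) = (-18024 + 1/(-931083467/19447))*(-22551) = (-18024 - 19447/931083467)*(-22551) = -16781848428655/931083467*(-22551) = 378447463914598905/931083467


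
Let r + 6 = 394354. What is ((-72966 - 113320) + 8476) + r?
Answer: 216538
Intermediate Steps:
r = 394348 (r = -6 + 394354 = 394348)
((-72966 - 113320) + 8476) + r = ((-72966 - 113320) + 8476) + 394348 = (-186286 + 8476) + 394348 = -177810 + 394348 = 216538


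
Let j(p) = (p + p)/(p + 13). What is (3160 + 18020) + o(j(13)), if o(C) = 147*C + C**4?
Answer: 21328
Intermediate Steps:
j(p) = 2*p/(13 + p) (j(p) = (2*p)/(13 + p) = 2*p/(13 + p))
o(C) = C**4 + 147*C
(3160 + 18020) + o(j(13)) = (3160 + 18020) + (2*13/(13 + 13))*(147 + (2*13/(13 + 13))**3) = 21180 + (2*13/26)*(147 + (2*13/26)**3) = 21180 + (2*13*(1/26))*(147 + (2*13*(1/26))**3) = 21180 + 1*(147 + 1**3) = 21180 + 1*(147 + 1) = 21180 + 1*148 = 21180 + 148 = 21328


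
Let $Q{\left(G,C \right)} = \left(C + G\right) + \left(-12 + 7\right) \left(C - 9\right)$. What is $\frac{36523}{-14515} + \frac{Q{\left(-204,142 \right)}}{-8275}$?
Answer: $- \frac{58335084}{24022325} \approx -2.4284$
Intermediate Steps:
$Q{\left(G,C \right)} = 45 + G - 4 C$ ($Q{\left(G,C \right)} = \left(C + G\right) - 5 \left(-9 + C\right) = \left(C + G\right) - \left(-45 + 5 C\right) = 45 + G - 4 C$)
$\frac{36523}{-14515} + \frac{Q{\left(-204,142 \right)}}{-8275} = \frac{36523}{-14515} + \frac{45 - 204 - 568}{-8275} = 36523 \left(- \frac{1}{14515}\right) + \left(45 - 204 - 568\right) \left(- \frac{1}{8275}\right) = - \frac{36523}{14515} - - \frac{727}{8275} = - \frac{36523}{14515} + \frac{727}{8275} = - \frac{58335084}{24022325}$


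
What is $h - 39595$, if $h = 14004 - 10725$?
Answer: $-36316$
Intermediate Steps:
$h = 3279$ ($h = 14004 - 10725 = 3279$)
$h - 39595 = 3279 - 39595 = -36316$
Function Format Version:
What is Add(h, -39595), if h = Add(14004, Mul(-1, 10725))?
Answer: -36316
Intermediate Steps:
h = 3279 (h = Add(14004, -10725) = 3279)
Add(h, -39595) = Add(3279, -39595) = -36316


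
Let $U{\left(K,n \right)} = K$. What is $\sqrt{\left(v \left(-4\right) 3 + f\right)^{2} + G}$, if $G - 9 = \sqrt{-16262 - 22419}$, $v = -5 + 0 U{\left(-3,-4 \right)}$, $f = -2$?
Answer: $\sqrt{3373 + i \sqrt{38681}} \approx 58.102 + 1.6925 i$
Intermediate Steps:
$v = -5$ ($v = -5 + 0 \left(-3\right) = -5 + 0 = -5$)
$G = 9 + i \sqrt{38681}$ ($G = 9 + \sqrt{-16262 - 22419} = 9 + \sqrt{-38681} = 9 + i \sqrt{38681} \approx 9.0 + 196.67 i$)
$\sqrt{\left(v \left(-4\right) 3 + f\right)^{2} + G} = \sqrt{\left(\left(-5\right) \left(-4\right) 3 - 2\right)^{2} + \left(9 + i \sqrt{38681}\right)} = \sqrt{\left(20 \cdot 3 - 2\right)^{2} + \left(9 + i \sqrt{38681}\right)} = \sqrt{\left(60 - 2\right)^{2} + \left(9 + i \sqrt{38681}\right)} = \sqrt{58^{2} + \left(9 + i \sqrt{38681}\right)} = \sqrt{3364 + \left(9 + i \sqrt{38681}\right)} = \sqrt{3373 + i \sqrt{38681}}$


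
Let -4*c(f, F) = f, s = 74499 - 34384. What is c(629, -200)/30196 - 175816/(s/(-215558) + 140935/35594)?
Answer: -40733225546008967367/874228958030320 ≈ -46593.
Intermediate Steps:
s = 40115
c(f, F) = -f/4
c(629, -200)/30196 - 175816/(s/(-215558) + 140935/35594) = -¼*629/30196 - 175816/(40115/(-215558) + 140935/35594) = -629/4*1/30196 - 175816/(40115*(-1/215558) + 140935*(1/35594)) = -629/120784 - 175816/(-40115/215558 + 140935/35594) = -629/120784 - 175816/7237953355/1918142863 = -629/120784 - 175816*1918142863/7237953355 = -629/120784 - 337240205601208/7237953355 = -40733225546008967367/874228958030320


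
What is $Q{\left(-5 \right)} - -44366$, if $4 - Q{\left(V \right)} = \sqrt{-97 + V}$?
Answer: $44370 - i \sqrt{102} \approx 44370.0 - 10.1 i$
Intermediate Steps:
$Q{\left(V \right)} = 4 - \sqrt{-97 + V}$
$Q{\left(-5 \right)} - -44366 = \left(4 - \sqrt{-97 - 5}\right) - -44366 = \left(4 - \sqrt{-102}\right) + 44366 = \left(4 - i \sqrt{102}\right) + 44366 = 44370 - i \sqrt{102}$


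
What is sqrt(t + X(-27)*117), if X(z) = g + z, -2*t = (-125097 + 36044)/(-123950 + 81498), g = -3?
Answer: I*sqrt(6327515026018)/42452 ≈ 59.254*I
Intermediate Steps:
t = -89053/84904 (t = -(-125097 + 36044)/(2*(-123950 + 81498)) = -(-89053)/(2*(-42452)) = -(-89053)*(-1)/(2*42452) = -1/2*89053/42452 = -89053/84904 ≈ -1.0489)
X(z) = -3 + z
sqrt(t + X(-27)*117) = sqrt(-89053/84904 + (-3 - 27)*117) = sqrt(-89053/84904 - 30*117) = sqrt(-89053/84904 - 3510) = sqrt(-298102093/84904) = I*sqrt(6327515026018)/42452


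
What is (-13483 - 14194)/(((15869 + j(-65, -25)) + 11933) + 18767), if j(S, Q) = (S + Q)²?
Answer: -27677/54669 ≈ -0.50626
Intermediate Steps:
j(S, Q) = (Q + S)²
(-13483 - 14194)/(((15869 + j(-65, -25)) + 11933) + 18767) = (-13483 - 14194)/(((15869 + (-25 - 65)²) + 11933) + 18767) = -27677/(((15869 + (-90)²) + 11933) + 18767) = -27677/(((15869 + 8100) + 11933) + 18767) = -27677/((23969 + 11933) + 18767) = -27677/(35902 + 18767) = -27677/54669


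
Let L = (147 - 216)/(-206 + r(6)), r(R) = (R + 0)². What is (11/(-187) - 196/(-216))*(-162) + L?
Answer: -23301/170 ≈ -137.06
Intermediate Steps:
r(R) = R²
L = 69/170 (L = (147 - 216)/(-206 + 6²) = -69/(-206 + 36) = -69/(-170) = -69*(-1/170) = 69/170 ≈ 0.40588)
(11/(-187) - 196/(-216))*(-162) + L = (11/(-187) - 196/(-216))*(-162) + 69/170 = (11*(-1/187) - 196*(-1/216))*(-162) + 69/170 = (-1/17 + 49/54)*(-162) + 69/170 = (779/918)*(-162) + 69/170 = -2337/17 + 69/170 = -23301/170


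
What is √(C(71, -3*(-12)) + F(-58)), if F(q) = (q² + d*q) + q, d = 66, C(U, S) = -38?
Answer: 4*I*√35 ≈ 23.664*I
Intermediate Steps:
F(q) = q² + 67*q (F(q) = (q² + 66*q) + q = q² + 67*q)
√(C(71, -3*(-12)) + F(-58)) = √(-38 - 58*(67 - 58)) = √(-38 - 58*9) = √(-38 - 522) = √(-560) = 4*I*√35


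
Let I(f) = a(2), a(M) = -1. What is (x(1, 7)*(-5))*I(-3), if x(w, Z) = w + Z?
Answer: 40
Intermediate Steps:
x(w, Z) = Z + w
I(f) = -1
(x(1, 7)*(-5))*I(-3) = ((7 + 1)*(-5))*(-1) = (8*(-5))*(-1) = -40*(-1) = 40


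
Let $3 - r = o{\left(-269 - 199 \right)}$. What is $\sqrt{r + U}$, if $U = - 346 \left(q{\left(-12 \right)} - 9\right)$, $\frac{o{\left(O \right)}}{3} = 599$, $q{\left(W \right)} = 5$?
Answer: $i \sqrt{410} \approx 20.248 i$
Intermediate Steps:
$o{\left(O \right)} = 1797$ ($o{\left(O \right)} = 3 \cdot 599 = 1797$)
$U = 1384$ ($U = - 346 \left(5 - 9\right) = \left(-346\right) \left(-4\right) = 1384$)
$r = -1794$ ($r = 3 - 1797 = -1794$)
$\sqrt{r + U} = \sqrt{-1794 + 1384} = \sqrt{-410} = i \sqrt{410}$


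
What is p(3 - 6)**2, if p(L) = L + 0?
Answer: 9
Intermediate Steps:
p(L) = L
p(3 - 6)**2 = (3 - 6)**2 = (-3)**2 = 9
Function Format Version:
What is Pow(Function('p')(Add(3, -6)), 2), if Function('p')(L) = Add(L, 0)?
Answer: 9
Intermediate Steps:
Function('p')(L) = L
Pow(Function('p')(Add(3, -6)), 2) = Pow(Add(3, -6), 2) = Pow(-3, 2) = 9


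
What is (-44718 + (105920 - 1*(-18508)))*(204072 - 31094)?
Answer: 13788076380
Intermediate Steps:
(-44718 + (105920 - 1*(-18508)))*(204072 - 31094) = (-44718 + (105920 + 18508))*172978 = (-44718 + 124428)*172978 = 79710*172978 = 13788076380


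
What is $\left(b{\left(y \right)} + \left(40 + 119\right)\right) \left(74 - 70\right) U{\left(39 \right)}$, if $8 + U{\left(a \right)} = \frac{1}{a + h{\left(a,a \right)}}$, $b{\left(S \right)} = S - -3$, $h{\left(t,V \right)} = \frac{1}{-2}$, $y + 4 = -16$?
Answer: $- \frac{348752}{77} \approx -4529.3$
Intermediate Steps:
$y = -20$ ($y = -4 - 16 = -20$)
$h{\left(t,V \right)} = - \frac{1}{2}$
$b{\left(S \right)} = 3 + S$ ($b{\left(S \right)} = S + 3 = 3 + S$)
$U{\left(a \right)} = -8 + \frac{1}{- \frac{1}{2} + a}$ ($U{\left(a \right)} = -8 + \frac{1}{a - \frac{1}{2}} = -8 + \frac{1}{- \frac{1}{2} + a}$)
$\left(b{\left(y \right)} + \left(40 + 119\right)\right) \left(74 - 70\right) U{\left(39 \right)} = \left(\left(3 - 20\right) + \left(40 + 119\right)\right) \left(74 - 70\right) \frac{2 \left(5 - 312\right)}{-1 + 2 \cdot 39} = \left(-17 + 159\right) 4 \frac{2 \left(5 - 312\right)}{-1 + 78} = 142 \cdot 4 \cdot 2 \cdot \frac{1}{77} \left(-307\right) = 568 \cdot 2 \cdot \frac{1}{77} \left(-307\right) = 568 \left(- \frac{614}{77}\right) = - \frac{348752}{77}$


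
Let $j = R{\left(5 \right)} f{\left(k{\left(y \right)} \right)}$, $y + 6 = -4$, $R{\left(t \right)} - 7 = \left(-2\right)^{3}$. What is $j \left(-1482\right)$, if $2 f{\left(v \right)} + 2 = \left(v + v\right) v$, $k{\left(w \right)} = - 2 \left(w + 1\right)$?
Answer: $478686$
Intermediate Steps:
$R{\left(t \right)} = -1$ ($R{\left(t \right)} = 7 + \left(-2\right)^{3} = 7 - 8 = -1$)
$y = -10$ ($y = -6 - 4 = -10$)
$k{\left(w \right)} = -2 - 2 w$ ($k{\left(w \right)} = - 2 \left(1 + w\right) = -2 - 2 w$)
$f{\left(v \right)} = -1 + v^{2}$ ($f{\left(v \right)} = -1 + \frac{\left(v + v\right) v}{2} = -1 + \frac{2 v v}{2} = -1 + \frac{2 v^{2}}{2} = -1 + v^{2}$)
$j = -323$ ($j = - (-1 + \left(-2 - -20\right)^{2}) = - (-1 + \left(-2 + 20\right)^{2}) = - (-1 + 18^{2}) = - (-1 + 324) = \left(-1\right) 323 = -323$)
$j \left(-1482\right) = \left(-323\right) \left(-1482\right) = 478686$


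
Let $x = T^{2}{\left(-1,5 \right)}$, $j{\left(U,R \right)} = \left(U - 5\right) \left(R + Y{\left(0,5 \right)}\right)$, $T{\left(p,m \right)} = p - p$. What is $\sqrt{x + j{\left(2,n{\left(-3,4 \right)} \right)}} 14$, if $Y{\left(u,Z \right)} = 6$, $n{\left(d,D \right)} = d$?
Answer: $42 i \approx 42.0 i$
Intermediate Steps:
$T{\left(p,m \right)} = 0$
$j{\left(U,R \right)} = \left(-5 + U\right) \left(6 + R\right)$ ($j{\left(U,R \right)} = \left(U - 5\right) \left(R + 6\right) = \left(-5 + U\right) \left(6 + R\right)$)
$x = 0$ ($x = 0^{2} = 0$)
$\sqrt{x + j{\left(2,n{\left(-3,4 \right)} \right)}} 14 = \sqrt{0 - 9} \cdot 14 = \sqrt{-9} \cdot 14 = 3 i 14 = 42 i$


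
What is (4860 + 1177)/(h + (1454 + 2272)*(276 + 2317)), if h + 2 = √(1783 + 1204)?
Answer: 58326572092/93344891415269 - 6037*√2987/93344891415269 ≈ 0.00062485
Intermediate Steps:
h = -2 + √2987 (h = -2 + √(1783 + 1204) = -2 + √2987 ≈ 52.653)
(4860 + 1177)/(h + (1454 + 2272)*(276 + 2317)) = (4860 + 1177)/((-2 + √2987) + (1454 + 2272)*(276 + 2317)) = 6037/((-2 + √2987) + 3726*2593) = 6037/((-2 + √2987) + 9661518) = 6037/(9661516 + √2987)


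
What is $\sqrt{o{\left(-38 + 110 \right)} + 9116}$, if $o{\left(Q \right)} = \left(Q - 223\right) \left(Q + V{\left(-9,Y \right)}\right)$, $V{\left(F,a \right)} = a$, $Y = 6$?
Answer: $11 i \sqrt{22} \approx 51.595 i$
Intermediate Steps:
$o{\left(Q \right)} = \left(-223 + Q\right) \left(6 + Q\right)$ ($o{\left(Q \right)} = \left(Q - 223\right) \left(Q + 6\right) = \left(-223 + Q\right) \left(6 + Q\right)$)
$\sqrt{o{\left(-38 + 110 \right)} + 9116} = \sqrt{\left(-1338 + \left(-38 + 110\right)^{2} - 217 \left(-38 + 110\right)\right) + 9116} = \sqrt{\left(-1338 + 72^{2} - 15624\right) + 9116} = \sqrt{\left(-1338 + 5184 - 15624\right) + 9116} = \sqrt{-11778 + 9116} = \sqrt{-2662} = 11 i \sqrt{22}$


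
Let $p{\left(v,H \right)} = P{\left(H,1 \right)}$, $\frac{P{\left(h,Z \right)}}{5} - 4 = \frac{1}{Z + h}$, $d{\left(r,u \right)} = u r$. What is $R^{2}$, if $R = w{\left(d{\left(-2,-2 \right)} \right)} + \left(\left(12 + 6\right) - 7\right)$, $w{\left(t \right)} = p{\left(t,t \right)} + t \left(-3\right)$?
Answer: $400$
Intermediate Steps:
$d{\left(r,u \right)} = r u$
$P{\left(h,Z \right)} = 20 + \frac{5}{Z + h}$
$p{\left(v,H \right)} = \frac{5 \left(5 + 4 H\right)}{1 + H}$ ($p{\left(v,H \right)} = \frac{5 \left(1 + 4 \cdot 1 + 4 H\right)}{1 + H} = \frac{5 \left(1 + 4 + 4 H\right)}{1 + H} = \frac{5 \left(5 + 4 H\right)}{1 + H}$)
$w{\left(t \right)} = - 3 t + \frac{5 \left(5 + 4 t\right)}{1 + t}$ ($w{\left(t \right)} = \frac{5 \left(5 + 4 t\right)}{1 + t} + t \left(-3\right) = \frac{5 \left(5 + 4 t\right)}{1 + t} - 3 t = - 3 t + \frac{5 \left(5 + 4 t\right)}{1 + t}$)
$R = 20$ ($R = \frac{25 - 3 \left(\left(-2\right) \left(-2\right)\right)^{2} + 17 \left(\left(-2\right) \left(-2\right)\right)}{1 - -4} + \left(\left(12 + 6\right) - 7\right) = \frac{25 - 3 \cdot 4^{2} + 17 \cdot 4}{1 + 4} + \left(18 - 7\right) = \frac{25 - 48 + 68}{5} + 11 = \frac{1}{5} \cdot 45 + 11 = 9 + 11 = 20$)
$R^{2} = 20^{2} = 400$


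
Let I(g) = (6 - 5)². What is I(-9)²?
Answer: 1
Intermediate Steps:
I(g) = 1 (I(g) = 1² = 1)
I(-9)² = 1² = 1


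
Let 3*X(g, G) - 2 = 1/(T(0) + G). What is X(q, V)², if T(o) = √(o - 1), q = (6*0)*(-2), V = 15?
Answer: 6058/12769 - 467*I/229842 ≈ 0.47443 - 0.0020318*I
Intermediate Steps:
q = 0 (q = 0*(-2) = 0)
T(o) = √(-1 + o)
X(g, G) = ⅔ + 1/(3*(I + G)) (X(g, G) = ⅔ + 1/(3*(√(-1 + 0) + G)) = ⅔ + 1/(3*(√(-1) + G)) = ⅔ + 1/(3*(I + G)))
X(q, V)² = ((1 + 2*I + 2*15)/(3*(I + 15)))² = ((1 + 2*I + 30)/(3*(15 + I)))² = (((15 - I)/226)*(31 + 2*I)/3)² = ((15 - I)*(31 + 2*I)/678)² = (15 - I)²*(31 + 2*I)²/459684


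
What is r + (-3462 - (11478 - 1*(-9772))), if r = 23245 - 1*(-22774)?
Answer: 21307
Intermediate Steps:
r = 46019 (r = 23245 + 22774 = 46019)
r + (-3462 - (11478 - 1*(-9772))) = 46019 + (-3462 - (11478 - 1*(-9772))) = 46019 + (-3462 - (11478 + 9772)) = 46019 + (-3462 - 1*21250) = 46019 + (-3462 - 21250) = 46019 - 24712 = 21307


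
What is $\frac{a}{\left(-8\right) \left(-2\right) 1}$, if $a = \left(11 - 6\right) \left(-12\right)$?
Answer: $- \frac{15}{4} \approx -3.75$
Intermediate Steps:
$a = -60$ ($a = \left(11 - 6\right) \left(-12\right) = 5 \left(-12\right) = -60$)
$\frac{a}{\left(-8\right) \left(-2\right) 1} = - \frac{60}{\left(-8\right) \left(-2\right) 1} = - \frac{60}{16 \cdot 1} = - \frac{60}{16} = \left(-60\right) \frac{1}{16} = - \frac{15}{4}$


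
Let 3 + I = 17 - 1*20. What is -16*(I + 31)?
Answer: -400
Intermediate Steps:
I = -6 (I = -3 + (17 - 1*20) = -3 + (17 - 20) = -3 - 3 = -6)
-16*(I + 31) = -16*(-6 + 31) = -16*25 = -400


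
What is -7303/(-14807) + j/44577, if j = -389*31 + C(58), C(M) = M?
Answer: 169744/757809 ≈ 0.22399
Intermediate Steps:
j = -12001 (j = -389*31 + 58 = -12059 + 58 = -12001)
-7303/(-14807) + j/44577 = -7303/(-14807) - 12001/44577 = -7303*(-1/14807) - 12001*1/44577 = 109/221 - 12001/44577 = 169744/757809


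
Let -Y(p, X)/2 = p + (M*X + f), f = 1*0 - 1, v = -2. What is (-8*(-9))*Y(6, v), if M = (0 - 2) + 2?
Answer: -720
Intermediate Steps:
M = 0 (M = -2 + 2 = 0)
f = -1 (f = 0 - 1 = -1)
Y(p, X) = 2 - 2*p (Y(p, X) = -2*(p + (0*X - 1)) = -2*(p + (0 - 1)) = -2*(p - 1) = -2*(-1 + p) = 2 - 2*p)
(-8*(-9))*Y(6, v) = (-8*(-9))*(2 - 2*6) = 72*(2 - 12) = 72*(-10) = -720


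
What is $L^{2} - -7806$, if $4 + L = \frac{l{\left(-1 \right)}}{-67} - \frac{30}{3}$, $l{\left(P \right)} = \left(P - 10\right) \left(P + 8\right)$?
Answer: $\frac{35782455}{4489} \approx 7971.1$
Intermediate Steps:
$l{\left(P \right)} = \left(-10 + P\right) \left(8 + P\right)$
$L = - \frac{861}{67}$ ($L = -4 - \left(10 - \frac{-80 + \left(-1\right)^{2} - -2}{-67}\right) = -4 - \left(10 - \left(-80 + 1 + 2\right) \left(- \frac{1}{67}\right)\right) = -4 - \frac{593}{67} = - \frac{861}{67} \approx -12.851$)
$L^{2} - -7806 = \left(- \frac{861}{67}\right)^{2} - -7806 = \frac{741321}{4489} + 7806 = \frac{35782455}{4489}$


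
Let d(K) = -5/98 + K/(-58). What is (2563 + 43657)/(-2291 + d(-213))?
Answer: -13135724/650073 ≈ -20.207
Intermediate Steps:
d(K) = -5/98 - K/58 (d(K) = -5*1/98 + K*(-1/58) = -5/98 - K/58)
(2563 + 43657)/(-2291 + d(-213)) = (2563 + 43657)/(-2291 + (-5/98 - 1/58*(-213))) = 46220/(-2291 + (-5/98 + 213/58)) = 46220/(-2291 + 5146/1421) = 46220/(-3250365/1421) = 46220*(-1421/3250365) = -13135724/650073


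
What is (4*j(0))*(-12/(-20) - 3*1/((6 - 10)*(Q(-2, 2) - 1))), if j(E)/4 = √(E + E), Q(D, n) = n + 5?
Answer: 0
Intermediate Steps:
Q(D, n) = 5 + n
j(E) = 4*√2*√E (j(E) = 4*√(E + E) = 4*√(2*E) = 4*(√2*√E) = 4*√2*√E)
(4*j(0))*(-12/(-20) - 3*1/((6 - 10)*(Q(-2, 2) - 1))) = (4*(4*√2*√0))*(-12/(-20) - 3*1/((6 - 10)*((5 + 2) - 1))) = (4*(4*√2*0))*(-12*(-1/20) - 3*(-1/(4*(7 - 1)))) = (4*0)*(⅗ - 3/((-4*6))) = 0*(⅗ - 3/(-24)) = 0*(⅗ - 3*(-1/24)) = 0*(⅗ + ⅛) = 0*(29/40) = 0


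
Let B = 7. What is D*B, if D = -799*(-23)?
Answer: 128639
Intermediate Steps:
D = 18377
D*B = 18377*7 = 128639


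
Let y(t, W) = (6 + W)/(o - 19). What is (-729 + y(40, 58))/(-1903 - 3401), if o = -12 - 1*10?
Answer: 29953/217464 ≈ 0.13774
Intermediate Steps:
o = -22 (o = -12 - 10 = -22)
y(t, W) = -6/41 - W/41 (y(t, W) = (6 + W)/(-22 - 19) = (6 + W)/(-41) = (6 + W)*(-1/41) = -6/41 - W/41)
(-729 + y(40, 58))/(-1903 - 3401) = (-729 + (-6/41 - 1/41*58))/(-1903 - 3401) = (-729 + (-6/41 - 58/41))/(-5304) = (-729 - 64/41)*(-1/5304) = -29953/41*(-1/5304) = 29953/217464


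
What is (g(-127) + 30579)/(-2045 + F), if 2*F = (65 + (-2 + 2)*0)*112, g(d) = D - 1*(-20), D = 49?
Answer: 30648/1595 ≈ 19.215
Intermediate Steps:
g(d) = 69 (g(d) = 49 - 1*(-20) = 49 + 20 = 69)
F = 3640 (F = ((65 + (-2 + 2)*0)*112)/2 = ((65 + 0*0)*112)/2 = ((65 + 0)*112)/2 = (65*112)/2 = (1/2)*7280 = 3640)
(g(-127) + 30579)/(-2045 + F) = (69 + 30579)/(-2045 + 3640) = 30648/1595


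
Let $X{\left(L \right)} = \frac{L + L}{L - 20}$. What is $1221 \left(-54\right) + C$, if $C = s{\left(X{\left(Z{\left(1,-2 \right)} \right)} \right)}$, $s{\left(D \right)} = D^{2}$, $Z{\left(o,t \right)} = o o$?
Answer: $- \frac{23802170}{361} \approx -65934.0$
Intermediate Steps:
$Z{\left(o,t \right)} = o^{2}$
$X{\left(L \right)} = \frac{2 L}{-20 + L}$
$C = \frac{4}{361}$ ($C = \left(\frac{2 \cdot 1^{2}}{-20 + 1^{2}}\right)^{2} = \left(2 \cdot 1 \frac{1}{-20 + 1}\right)^{2} = \left(2 \cdot 1 \frac{1}{-19}\right)^{2} = \left(2 \cdot 1 \left(- \frac{1}{19}\right)\right)^{2} = \left(- \frac{2}{19}\right)^{2} = \frac{4}{361} \approx 0.01108$)
$1221 \left(-54\right) + C = 1221 \left(-54\right) + \frac{4}{361} = -65934 + \frac{4}{361} = - \frac{23802170}{361}$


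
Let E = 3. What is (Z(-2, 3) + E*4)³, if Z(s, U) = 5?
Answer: 4913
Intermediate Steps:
(Z(-2, 3) + E*4)³ = (5 + 3*4)³ = (5 + 12)³ = 17³ = 4913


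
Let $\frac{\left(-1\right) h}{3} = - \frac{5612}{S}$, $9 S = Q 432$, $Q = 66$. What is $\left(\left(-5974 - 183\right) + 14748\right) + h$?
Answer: $\frac{2269427}{264} \approx 8596.3$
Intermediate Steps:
$S = 3168$ ($S = \frac{66 \cdot 432}{9} = \frac{1}{9} \cdot 28512 = 3168$)
$h = \frac{1403}{264}$ ($h = - 3 \left(- \frac{5612}{3168}\right) = - 3 \left(\left(-5612\right) \frac{1}{3168}\right) = \left(-3\right) \left(- \frac{1403}{792}\right) = \frac{1403}{264} \approx 5.3144$)
$\left(\left(-5974 - 183\right) + 14748\right) + h = \left(\left(-5974 - 183\right) + 14748\right) + \frac{1403}{264} = \left(-6157 + 14748\right) + \frac{1403}{264} = 8591 + \frac{1403}{264} = \frac{2269427}{264}$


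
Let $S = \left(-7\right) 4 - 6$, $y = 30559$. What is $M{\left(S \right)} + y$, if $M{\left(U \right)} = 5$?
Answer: $30564$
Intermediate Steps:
$S = -34$ ($S = -28 - 6 = -34$)
$M{\left(S \right)} + y = 5 + 30559 = 30564$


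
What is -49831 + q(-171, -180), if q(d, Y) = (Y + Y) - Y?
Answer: -50011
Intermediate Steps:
q(d, Y) = Y (q(d, Y) = 2*Y - Y = Y)
-49831 + q(-171, -180) = -49831 - 180 = -50011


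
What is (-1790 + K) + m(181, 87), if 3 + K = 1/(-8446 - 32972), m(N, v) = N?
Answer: -66765817/41418 ≈ -1612.0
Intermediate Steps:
K = -124255/41418 (K = -3 + 1/(-8446 - 32972) = -3 + 1/(-41418) = -3 - 1/41418 = -124255/41418 ≈ -3.0000)
(-1790 + K) + m(181, 87) = (-1790 - 124255/41418) + 181 = -74262475/41418 + 181 = -66765817/41418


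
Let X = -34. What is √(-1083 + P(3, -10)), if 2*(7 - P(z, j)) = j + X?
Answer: I*√1054 ≈ 32.465*I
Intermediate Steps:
P(z, j) = 24 - j/2 (P(z, j) = 7 - (j - 34)/2 = 7 - (-34 + j)/2 = 7 + (17 - j/2) = 24 - j/2)
√(-1083 + P(3, -10)) = √(-1083 + (24 - ½*(-10))) = √(-1083 + (24 + 5)) = √(-1083 + 29) = √(-1054) = I*√1054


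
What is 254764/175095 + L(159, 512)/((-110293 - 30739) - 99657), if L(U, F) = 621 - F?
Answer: 61299807041/42143440455 ≈ 1.4546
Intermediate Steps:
254764/175095 + L(159, 512)/((-110293 - 30739) - 99657) = 254764/175095 + (621 - 1*512)/((-110293 - 30739) - 99657) = 254764*(1/175095) + (621 - 512)/(-141032 - 99657) = 254764/175095 + 109/(-240689) = 254764/175095 + 109*(-1/240689) = 254764/175095 - 109/240689 = 61299807041/42143440455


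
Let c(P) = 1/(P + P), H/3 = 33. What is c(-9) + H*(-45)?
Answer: -80191/18 ≈ -4455.1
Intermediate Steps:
H = 99 (H = 3*33 = 99)
c(P) = 1/(2*P)
c(-9) + H*(-45) = (½)/(-9) + 99*(-45) = (½)*(-⅑) - 4455 = -1/18 - 4455 = -80191/18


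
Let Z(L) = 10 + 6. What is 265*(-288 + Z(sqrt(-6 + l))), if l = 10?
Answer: -72080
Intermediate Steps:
Z(L) = 16
265*(-288 + Z(sqrt(-6 + l))) = 265*(-288 + 16) = 265*(-272) = -72080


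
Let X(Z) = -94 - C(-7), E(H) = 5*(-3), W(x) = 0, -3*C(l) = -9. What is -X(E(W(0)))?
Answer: 97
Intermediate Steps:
C(l) = 3 (C(l) = -1/3*(-9) = 3)
E(H) = -15
X(Z) = -97 (X(Z) = -94 - 1*3 = -94 - 3 = -97)
-X(E(W(0))) = -1*(-97) = 97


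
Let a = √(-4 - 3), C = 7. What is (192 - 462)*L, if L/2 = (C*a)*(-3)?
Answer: 11340*I*√7 ≈ 30003.0*I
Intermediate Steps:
a = I*√7 (a = √(-7) = I*√7 ≈ 2.6458*I)
L = -42*I*√7 (L = 2*((7*(I*√7))*(-3)) = 2*((7*I*√7)*(-3)) = 2*(-21*I*√7) = -42*I*√7 ≈ -111.12*I)
(192 - 462)*L = (192 - 462)*(-42*I*√7) = -(-11340)*I*√7 = 11340*I*√7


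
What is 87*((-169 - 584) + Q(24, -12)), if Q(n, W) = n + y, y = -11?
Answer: -64380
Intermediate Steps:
Q(n, W) = -11 + n (Q(n, W) = n - 11 = -11 + n)
87*((-169 - 584) + Q(24, -12)) = 87*((-169 - 584) + (-11 + 24)) = 87*(-753 + 13) = 87*(-740) = -64380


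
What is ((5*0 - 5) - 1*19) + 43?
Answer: 19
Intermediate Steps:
((5*0 - 5) - 1*19) + 43 = ((0 - 5) - 19) + 43 = (-5 - 19) + 43 = -24 + 43 = 19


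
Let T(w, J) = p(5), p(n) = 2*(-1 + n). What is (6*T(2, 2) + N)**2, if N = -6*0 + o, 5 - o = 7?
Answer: 2116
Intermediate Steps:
p(n) = -2 + 2*n
T(w, J) = 8 (T(w, J) = -2 + 2*5 = -2 + 10 = 8)
o = -2 (o = 5 - 1*7 = 5 - 7 = -2)
N = -2 (N = -6*0 - 2 = 0 - 2 = -2)
(6*T(2, 2) + N)**2 = (6*8 - 2)**2 = (48 - 2)**2 = 46**2 = 2116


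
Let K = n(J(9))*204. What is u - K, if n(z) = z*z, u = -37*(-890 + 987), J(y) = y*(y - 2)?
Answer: -813265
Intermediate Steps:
J(y) = y*(-2 + y)
u = -3589 (u = -37*97 = -3589)
n(z) = z²
K = 809676 (K = (9*(-2 + 9))²*204 = (9*7)²*204 = 63²*204 = 3969*204 = 809676)
u - K = -3589 - 1*809676 = -3589 - 809676 = -813265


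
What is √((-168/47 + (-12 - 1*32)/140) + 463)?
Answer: √1242366510/1645 ≈ 21.427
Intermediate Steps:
√((-168/47 + (-12 - 1*32)/140) + 463) = √((-168*1/47 + (-12 - 32)*(1/140)) + 463) = √((-168/47 - 44*1/140) + 463) = √((-168/47 - 11/35) + 463) = √(-6397/1645 + 463) = √(755238/1645) = √1242366510/1645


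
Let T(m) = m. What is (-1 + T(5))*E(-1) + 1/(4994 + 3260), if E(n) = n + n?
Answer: -66031/8254 ≈ -7.9999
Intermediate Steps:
E(n) = 2*n
(-1 + T(5))*E(-1) + 1/(4994 + 3260) = (-1 + 5)*(2*(-1)) + 1/(4994 + 3260) = 4*(-2) + 1/8254 = -8 + 1/8254 = -66031/8254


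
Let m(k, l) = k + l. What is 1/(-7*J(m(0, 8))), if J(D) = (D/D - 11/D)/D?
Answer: 64/21 ≈ 3.0476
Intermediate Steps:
J(D) = (1 - 11/D)/D
1/(-7*J(m(0, 8))) = 1/(-7*(-11 + (0 + 8))/(0 + 8)**2) = 1/(-7*(-11 + 8)/8**2) = 1/(-7*(-3)/64) = 1/(-7*(-3/64)) = 1/(21/64) = 64/21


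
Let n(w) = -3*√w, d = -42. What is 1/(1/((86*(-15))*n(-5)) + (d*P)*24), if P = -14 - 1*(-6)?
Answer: 603868608000/4869596454912001 + 3870*I*√5/4869596454912001 ≈ 0.00012401 + 1.7771e-12*I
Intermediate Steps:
P = -8 (P = -14 + 6 = -8)
1/(1/((86*(-15))*n(-5)) + (d*P)*24) = 1/(1/((86*(-15))*(-3*I*√5)) - 42*(-8)*24) = 1/(1/(-(-3870)*I*√5) + 336*24) = 1/(1/(-(-3870)*I*√5) + 8064) = 1/(1/(3870*I*√5) + 8064) = 1/(-I*√5/19350 + 8064) = 1/(8064 - I*√5/19350)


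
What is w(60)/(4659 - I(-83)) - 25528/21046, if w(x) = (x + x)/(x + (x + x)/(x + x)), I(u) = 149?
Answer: -351024128/289498253 ≈ -1.2125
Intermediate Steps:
w(x) = 2*x/(1 + x) (w(x) = (2*x)/(x + (2*x)/((2*x))) = (2*x)/(x + (2*x)*(1/(2*x))) = (2*x)/(x + 1) = (2*x)/(1 + x) = 2*x/(1 + x))
w(60)/(4659 - I(-83)) - 25528/21046 = (2*60/(1 + 60))/(4659 - 1*149) - 25528/21046 = (2*60/61)/(4659 - 149) - 25528*1/21046 = (2*60*(1/61))/4510 - 12764/10523 = (120/61)*(1/4510) - 12764/10523 = 12/27511 - 12764/10523 = -351024128/289498253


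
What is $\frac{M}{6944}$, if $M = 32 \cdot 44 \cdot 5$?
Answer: $\frac{220}{217} \approx 1.0138$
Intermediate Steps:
$M = 7040$ ($M = 1408 \cdot 5 = 7040$)
$\frac{M}{6944} = \frac{7040}{6944} = 7040 \cdot \frac{1}{6944} = \frac{220}{217}$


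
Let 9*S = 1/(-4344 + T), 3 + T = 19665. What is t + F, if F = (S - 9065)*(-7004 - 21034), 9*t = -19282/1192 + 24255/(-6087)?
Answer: 7062142340094672131/27785718468 ≈ 2.5416e+8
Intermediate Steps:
T = 19662 (T = -3 + 19665 = 19662)
S = 1/137862 (S = 1/(9*(-4344 + 19662)) = (1/9)/15318 = (1/9)*(1/15318) = 1/137862 ≈ 7.2536e-6)
t = -24380249/10883556 (t = (-19282/1192 + 24255/(-6087))/9 = (-19282*1/1192 + 24255*(-1/6087))/9 = (-9641/596 - 8085/2029)/9 = (1/9)*(-24380249/1209284) = -24380249/10883556 ≈ -2.2401)
F = 5839937022517/22977 (F = (1/137862 - 9065)*(-7004 - 21034) = -1249719029/137862*(-28038) = 5839937022517/22977 ≈ 2.5416e+8)
t + F = -24380249/10883556 + 5839937022517/22977 = 7062142340094672131/27785718468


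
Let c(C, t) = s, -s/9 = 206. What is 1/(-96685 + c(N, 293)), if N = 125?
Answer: -1/98539 ≈ -1.0148e-5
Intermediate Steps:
s = -1854 (s = -9*206 = -1854)
c(C, t) = -1854
1/(-96685 + c(N, 293)) = 1/(-96685 - 1854) = 1/(-98539) = -1/98539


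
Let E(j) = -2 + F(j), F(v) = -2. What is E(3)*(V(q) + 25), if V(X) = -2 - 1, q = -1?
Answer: -88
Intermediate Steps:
V(X) = -3
E(j) = -4 (E(j) = -2 - 2 = -4)
E(3)*(V(q) + 25) = -4*(-3 + 25) = -4*22 = -88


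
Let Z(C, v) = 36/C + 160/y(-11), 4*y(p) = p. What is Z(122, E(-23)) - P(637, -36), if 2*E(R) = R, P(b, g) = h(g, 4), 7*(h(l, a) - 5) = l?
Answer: -271223/4697 ≈ -57.744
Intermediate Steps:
h(l, a) = 5 + l/7
y(p) = p/4
P(b, g) = 5 + g/7
E(R) = R/2
Z(C, v) = -640/11 + 36/C (Z(C, v) = 36/C + 160/(((¼)*(-11))) = 36/C + 160/(-11/4) = 36/C + 160*(-4/11) = 36/C - 640/11 = -640/11 + 36/C)
Z(122, E(-23)) - P(637, -36) = (-640/11 + 36/122) - (5 + (⅐)*(-36)) = (-640/11 + 36*(1/122)) - (5 - 36/7) = (-640/11 + 18/61) - 1*(-⅐) = -38842/671 + ⅐ = -271223/4697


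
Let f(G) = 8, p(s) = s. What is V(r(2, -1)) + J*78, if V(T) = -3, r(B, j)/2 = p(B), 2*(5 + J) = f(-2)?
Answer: -81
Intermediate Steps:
J = -1 (J = -5 + (1/2)*8 = -5 + 4 = -1)
r(B, j) = 2*B
V(r(2, -1)) + J*78 = -3 - 1*78 = -3 - 78 = -81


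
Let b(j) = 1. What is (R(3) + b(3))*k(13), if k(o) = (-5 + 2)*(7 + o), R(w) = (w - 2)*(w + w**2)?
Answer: -780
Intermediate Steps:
R(w) = (-2 + w)*(w + w**2)
k(o) = -21 - 3*o (k(o) = -3*(7 + o) = -21 - 3*o)
(R(3) + b(3))*k(13) = (3*(-2 + 3**2 - 1*3) + 1)*(-21 - 3*13) = (3*(-2 + 9 - 3) + 1)*(-21 - 39) = (3*4 + 1)*(-60) = (12 + 1)*(-60) = 13*(-60) = -780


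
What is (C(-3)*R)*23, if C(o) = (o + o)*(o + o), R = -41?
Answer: -33948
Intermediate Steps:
C(o) = 4*o² (C(o) = (2*o)*(2*o) = 4*o²)
(C(-3)*R)*23 = ((4*(-3)²)*(-41))*23 = ((4*9)*(-41))*23 = (36*(-41))*23 = -1476*23 = -33948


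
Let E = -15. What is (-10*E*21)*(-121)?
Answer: -381150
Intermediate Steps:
(-10*E*21)*(-121) = (-10*(-15)*21)*(-121) = (150*21)*(-121) = 3150*(-121) = -381150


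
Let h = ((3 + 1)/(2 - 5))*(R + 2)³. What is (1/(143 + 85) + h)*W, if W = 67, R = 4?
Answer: -4399421/228 ≈ -19296.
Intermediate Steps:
h = -288 (h = ((3 + 1)/(2 - 5))*(4 + 2)³ = (4/(-3))*6³ = (4*(-⅓))*216 = -4/3*216 = -288)
(1/(143 + 85) + h)*W = (1/(143 + 85) - 288)*67 = (1/228 - 288)*67 = -65663/228*67 = -4399421/228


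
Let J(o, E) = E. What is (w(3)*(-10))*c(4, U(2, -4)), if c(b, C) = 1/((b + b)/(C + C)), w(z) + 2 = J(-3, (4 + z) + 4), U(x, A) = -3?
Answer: 135/2 ≈ 67.500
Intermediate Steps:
w(z) = 6 + z (w(z) = -2 + ((4 + z) + 4) = -2 + (8 + z) = 6 + z)
c(b, C) = C/b (c(b, C) = 1/((2*b)/((2*C))) = 1/((2*b)*(1/(2*C))) = 1/(b/C) = C/b)
(w(3)*(-10))*c(4, U(2, -4)) = ((6 + 3)*(-10))*(-3/4) = (9*(-10))*(-3*¼) = -90*(-¾) = 135/2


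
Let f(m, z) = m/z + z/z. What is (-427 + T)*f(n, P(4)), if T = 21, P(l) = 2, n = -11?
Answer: 1827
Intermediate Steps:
f(m, z) = 1 + m/z (f(m, z) = m/z + 1 = 1 + m/z)
(-427 + T)*f(n, P(4)) = (-427 + 21)*((-11 + 2)/2) = -203*(-9) = -406*(-9/2) = 1827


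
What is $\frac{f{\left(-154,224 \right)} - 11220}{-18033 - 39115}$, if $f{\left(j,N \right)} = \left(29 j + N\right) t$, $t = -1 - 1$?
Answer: $\frac{684}{14287} \approx 0.047876$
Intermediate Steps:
$t = -2$ ($t = -1 - 1 = -2$)
$f{\left(j,N \right)} = - 58 j - 2 N$ ($f{\left(j,N \right)} = \left(29 j + N\right) \left(-2\right) = \left(N + 29 j\right) \left(-2\right) = - 58 j - 2 N$)
$\frac{f{\left(-154,224 \right)} - 11220}{-18033 - 39115} = \frac{\left(\left(-58\right) \left(-154\right) - 448\right) - 11220}{-18033 - 39115} = \frac{\left(8932 - 448\right) - 11220}{-57148} = \left(8484 - 11220\right) \left(- \frac{1}{57148}\right) = \left(-2736\right) \left(- \frac{1}{57148}\right) = \frac{684}{14287}$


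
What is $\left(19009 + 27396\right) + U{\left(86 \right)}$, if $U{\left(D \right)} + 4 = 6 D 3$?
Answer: $47949$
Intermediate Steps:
$U{\left(D \right)} = -4 + 18 D$ ($U{\left(D \right)} = -4 + 6 D 3 = -4 + 18 D$)
$\left(19009 + 27396\right) + U{\left(86 \right)} = \left(19009 + 27396\right) + \left(-4 + 18 \cdot 86\right) = 46405 + \left(-4 + 1548\right) = 46405 + 1544 = 47949$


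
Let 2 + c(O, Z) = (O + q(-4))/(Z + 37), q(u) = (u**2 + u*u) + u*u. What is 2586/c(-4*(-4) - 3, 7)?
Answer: -37928/9 ≈ -4214.2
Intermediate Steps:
q(u) = 3*u**2 (q(u) = (u**2 + u**2) + u**2 = 2*u**2 + u**2 = 3*u**2)
c(O, Z) = -2 + (48 + O)/(37 + Z) (c(O, Z) = -2 + (O + 3*(-4)**2)/(Z + 37) = -2 + (O + 3*16)/(37 + Z) = -2 + (O + 48)/(37 + Z) = -2 + (48 + O)/(37 + Z))
2586/c(-4*(-4) - 3, 7) = 2586/(((-26 + (-4*(-4) - 3) - 2*7)/(37 + 7))) = 2586/(((-26 + (16 - 3) - 14)/44)) = 2586/(((-26 + 13 - 14)/44)) = 2586/(((1/44)*(-27))) = 2586/(-27/44) = 2586*(-44/27) = -37928/9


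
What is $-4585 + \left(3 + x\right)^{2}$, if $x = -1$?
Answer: $-4581$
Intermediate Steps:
$-4585 + \left(3 + x\right)^{2} = -4585 + \left(3 - 1\right)^{2} = -4585 + 2^{2} = -4585 + 4 = -4581$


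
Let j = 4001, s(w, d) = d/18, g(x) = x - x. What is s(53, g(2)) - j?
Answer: -4001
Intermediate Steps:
g(x) = 0
s(w, d) = d/18 (s(w, d) = d*(1/18) = d/18)
s(53, g(2)) - j = (1/18)*0 - 1*4001 = 0 - 4001 = -4001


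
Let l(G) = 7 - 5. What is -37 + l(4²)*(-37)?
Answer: -111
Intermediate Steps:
l(G) = 2
-37 + l(4²)*(-37) = -37 + 2*(-37) = -37 - 74 = -111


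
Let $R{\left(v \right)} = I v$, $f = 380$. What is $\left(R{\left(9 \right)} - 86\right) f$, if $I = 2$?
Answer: $-25840$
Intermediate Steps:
$R{\left(v \right)} = 2 v$
$\left(R{\left(9 \right)} - 86\right) f = \left(2 \cdot 9 - 86\right) 380 = \left(18 - 86\right) 380 = \left(-68\right) 380 = -25840$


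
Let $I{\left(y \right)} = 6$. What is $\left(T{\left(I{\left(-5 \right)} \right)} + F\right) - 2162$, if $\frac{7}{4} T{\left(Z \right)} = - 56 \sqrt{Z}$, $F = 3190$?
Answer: $1028 - 32 \sqrt{6} \approx 949.62$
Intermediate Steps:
$T{\left(Z \right)} = - 32 \sqrt{Z}$ ($T{\left(Z \right)} = \frac{4 \left(- 56 \sqrt{Z}\right)}{7} = - 32 \sqrt{Z}$)
$\left(T{\left(I{\left(-5 \right)} \right)} + F\right) - 2162 = \left(- 32 \sqrt{6} + 3190\right) - 2162 = \left(3190 - 32 \sqrt{6}\right) - 2162 = 1028 - 32 \sqrt{6}$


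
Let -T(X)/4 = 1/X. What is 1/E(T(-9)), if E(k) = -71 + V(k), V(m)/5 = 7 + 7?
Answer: -1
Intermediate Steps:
T(X) = -4/X
V(m) = 70 (V(m) = 5*(7 + 7) = 5*14 = 70)
E(k) = -1 (E(k) = -71 + 70 = -1)
1/E(T(-9)) = 1/(-1) = -1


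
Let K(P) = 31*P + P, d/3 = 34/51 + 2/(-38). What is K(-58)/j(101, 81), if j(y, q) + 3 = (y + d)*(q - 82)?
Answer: 35264/2011 ≈ 17.536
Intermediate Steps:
d = 35/19 (d = 3*(34/51 + 2/(-38)) = 3*(34*(1/51) + 2*(-1/38)) = 3*(⅔ - 1/19) = 3*(35/57) = 35/19 ≈ 1.8421)
K(P) = 32*P
j(y, q) = -3 + (-82 + q)*(35/19 + y) (j(y, q) = -3 + (y + 35/19)*(q - 82) = -3 + (35/19 + y)*(-82 + q) = -3 + (-82 + q)*(35/19 + y))
K(-58)/j(101, 81) = (32*(-58))/(-2927/19 - 82*101 + (35/19)*81 + 81*101) = -1856/(-2927/19 - 8282 + 2835/19 + 8181) = -1856/(-2011/19) = -1856*(-19/2011) = 35264/2011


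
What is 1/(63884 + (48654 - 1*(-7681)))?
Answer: 1/120219 ≈ 8.3182e-6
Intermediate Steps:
1/(63884 + (48654 - 1*(-7681))) = 1/(63884 + (48654 + 7681)) = 1/(63884 + 56335) = 1/120219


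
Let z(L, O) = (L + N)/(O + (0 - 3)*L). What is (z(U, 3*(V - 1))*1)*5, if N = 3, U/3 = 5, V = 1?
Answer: -2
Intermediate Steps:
U = 15 (U = 3*5 = 15)
z(L, O) = (3 + L)/(O - 3*L) (z(L, O) = (L + 3)/(O + (0 - 3)*L) = (3 + L)/(O - 3*L))
(z(U, 3*(V - 1))*1)*5 = (((-3 - 1*15)/(-3*(1 - 1) + 3*15))*1)*5 = (((-3 - 15)/(-3*0 + 45))*1)*5 = ((-18/(-1*0 + 45))*1)*5 = ((-18/(0 + 45))*1)*5 = ((-18/45)*1)*5 = (((1/45)*(-18))*1)*5 = -2/5*1*5 = -2/5*5 = -2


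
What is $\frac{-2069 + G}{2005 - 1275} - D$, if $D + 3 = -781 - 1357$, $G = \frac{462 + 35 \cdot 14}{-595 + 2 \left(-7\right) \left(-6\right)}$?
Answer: $\frac{113942717}{53290} \approx 2138.2$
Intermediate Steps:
$G = - \frac{136}{73}$ ($G = \frac{462 + 490}{-595 - -84} = \frac{952}{-595 + 84} = \frac{952}{-511} = 952 \left(- \frac{1}{511}\right) = - \frac{136}{73} \approx -1.863$)
$D = -2141$ ($D = -3 - 2138 = -2141$)
$\frac{-2069 + G}{2005 - 1275} - D = \frac{-2069 - \frac{136}{73}}{2005 - 1275} - -2141 = - \frac{151173}{73 \cdot 730} + 2141 = \left(- \frac{151173}{73}\right) \frac{1}{730} + 2141 = - \frac{151173}{53290} + 2141 = \frac{113942717}{53290}$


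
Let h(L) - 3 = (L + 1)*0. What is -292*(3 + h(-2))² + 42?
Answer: -10470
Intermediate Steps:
h(L) = 3 (h(L) = 3 + (L + 1)*0 = 3 + (1 + L)*0 = 3 + 0 = 3)
-292*(3 + h(-2))² + 42 = -292*(3 + 3)² + 42 = -292*6² + 42 = -292*36 + 42 = -10512 + 42 = -10470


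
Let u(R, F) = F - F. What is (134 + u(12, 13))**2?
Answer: 17956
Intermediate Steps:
u(R, F) = 0
(134 + u(12, 13))**2 = (134 + 0)**2 = 134**2 = 17956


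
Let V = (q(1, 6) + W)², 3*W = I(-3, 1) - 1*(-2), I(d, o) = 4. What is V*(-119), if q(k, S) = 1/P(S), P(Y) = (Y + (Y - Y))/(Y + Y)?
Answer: -1904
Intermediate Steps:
P(Y) = ½ (P(Y) = (Y + 0)/((2*Y)) = Y*(1/(2*Y)) = ½)
q(k, S) = 2 (q(k, S) = 1/(½) = 2)
W = 2 (W = (4 - 1*(-2))/3 = (4 + 2)/3 = (⅓)*6 = 2)
V = 16 (V = (2 + 2)² = 4² = 16)
V*(-119) = 16*(-119) = -1904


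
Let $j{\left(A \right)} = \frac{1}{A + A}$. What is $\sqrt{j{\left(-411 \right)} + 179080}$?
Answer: $\frac{\sqrt{121001489898}}{822} \approx 423.18$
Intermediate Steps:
$j{\left(A \right)} = \frac{1}{2 A}$
$\sqrt{j{\left(-411 \right)} + 179080} = \sqrt{\frac{1}{2 \left(-411\right)} + 179080} = \sqrt{\frac{1}{2} \left(- \frac{1}{411}\right) + 179080} = \sqrt{- \frac{1}{822} + 179080} = \sqrt{\frac{147203759}{822}} = \frac{\sqrt{121001489898}}{822}$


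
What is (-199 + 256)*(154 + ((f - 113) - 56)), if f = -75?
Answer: -5130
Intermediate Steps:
(-199 + 256)*(154 + ((f - 113) - 56)) = (-199 + 256)*(154 + ((-75 - 113) - 56)) = 57*(154 + (-188 - 56)) = 57*(154 - 244) = 57*(-90) = -5130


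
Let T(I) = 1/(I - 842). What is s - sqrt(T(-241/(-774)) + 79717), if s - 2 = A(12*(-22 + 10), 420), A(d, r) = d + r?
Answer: 278 - sqrt(33832631844543355)/651467 ≈ -4.3420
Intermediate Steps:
T(I) = 1/(-842 + I)
s = 278 (s = 2 + (12*(-22 + 10) + 420) = 2 + (12*(-12) + 420) = 2 + (-144 + 420) = 2 + 276 = 278)
s - sqrt(T(-241/(-774)) + 79717) = 278 - sqrt(1/(-842 - 241/(-774)) + 79717) = 278 - sqrt(1/(-842 - 241*(-1/774)) + 79717) = 278 - sqrt(1/(-842 + 241/774) + 79717) = 278 - sqrt(1/(-651467/774) + 79717) = 278 - sqrt(-774/651467 + 79717) = 278 - sqrt(51932994065/651467) = 278 - sqrt(33832631844543355)/651467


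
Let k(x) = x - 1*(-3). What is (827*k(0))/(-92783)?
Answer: -2481/92783 ≈ -0.026740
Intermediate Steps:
k(x) = 3 + x (k(x) = x + 3 = 3 + x)
(827*k(0))/(-92783) = (827*(3 + 0))/(-92783) = (827*3)*(-1/92783) = 2481*(-1/92783) = -2481/92783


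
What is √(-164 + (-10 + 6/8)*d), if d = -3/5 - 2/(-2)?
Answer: I*√16770/10 ≈ 12.95*I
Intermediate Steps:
d = ⅖ (d = -3*⅕ - 2*(-½) = -⅗ + 1 = ⅖ ≈ 0.40000)
√(-164 + (-10 + 6/8)*d) = √(-164 + (-10 + 6/8)*(⅖)) = √(-164 + (-10 + 6*(⅛))*(⅖)) = √(-164 + (-10 + ¾)*(⅖)) = √(-164 - 37/4*⅖) = √(-164 - 37/10) = √(-1677/10) = I*√16770/10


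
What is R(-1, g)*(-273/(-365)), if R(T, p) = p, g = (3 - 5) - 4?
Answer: -1638/365 ≈ -4.4877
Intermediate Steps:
g = -6 (g = -2 - 4 = -6)
R(-1, g)*(-273/(-365)) = -(-1638)/(-365) = -(-1638)*(-1)/365 = -6*273/365 = -1638/365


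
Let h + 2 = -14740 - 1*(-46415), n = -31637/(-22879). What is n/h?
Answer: 31637/724646567 ≈ 4.3659e-5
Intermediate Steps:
n = 31637/22879 (n = -31637*(-1/22879) = 31637/22879 ≈ 1.3828)
h = 31673 (h = -2 + (-14740 - 1*(-46415)) = -2 + (-14740 + 46415) = -2 + 31675 = 31673)
n/h = (31637/22879)/31673 = (31637/22879)*(1/31673) = 31637/724646567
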